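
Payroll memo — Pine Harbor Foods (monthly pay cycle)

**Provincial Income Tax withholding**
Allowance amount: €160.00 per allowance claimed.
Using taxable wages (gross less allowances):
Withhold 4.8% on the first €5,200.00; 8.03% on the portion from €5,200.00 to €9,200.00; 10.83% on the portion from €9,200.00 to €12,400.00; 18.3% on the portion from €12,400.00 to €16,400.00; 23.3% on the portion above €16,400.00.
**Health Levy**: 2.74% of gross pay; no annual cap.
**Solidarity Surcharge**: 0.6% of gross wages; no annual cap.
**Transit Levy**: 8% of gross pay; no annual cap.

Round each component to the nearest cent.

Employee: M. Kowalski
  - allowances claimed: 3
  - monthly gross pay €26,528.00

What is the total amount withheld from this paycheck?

€6,905.62

Provincial Income Tax: taxable = €26,528.00 − 3×€160.00 = €26,048.00
  €1,649.36 + 23.3% × (€26,048.00 − €16,400.00) = €1,649.36 + 23.3% × €9,648.00 = €3,897.34
Health Levy: 2.74% × €26,528.00 = €726.87
Solidarity Surcharge: 0.6% × €26,528.00 = €159.17
Transit Levy: 8% × €26,528.00 = €2,122.24
Total: €3,897.34 + €726.87 + €159.17 + €2,122.24 = €6,905.62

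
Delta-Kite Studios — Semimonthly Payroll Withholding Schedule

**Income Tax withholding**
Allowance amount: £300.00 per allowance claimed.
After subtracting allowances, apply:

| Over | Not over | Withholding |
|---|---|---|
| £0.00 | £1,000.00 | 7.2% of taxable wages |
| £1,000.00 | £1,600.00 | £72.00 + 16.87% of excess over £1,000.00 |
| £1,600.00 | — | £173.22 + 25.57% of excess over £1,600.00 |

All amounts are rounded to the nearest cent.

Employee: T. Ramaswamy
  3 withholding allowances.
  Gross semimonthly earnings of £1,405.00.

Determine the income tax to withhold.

Income Tax: taxable = £1,405.00 − 3×£300.00 = £505.00
  7.2% × £505.00 = £36.36

£36.36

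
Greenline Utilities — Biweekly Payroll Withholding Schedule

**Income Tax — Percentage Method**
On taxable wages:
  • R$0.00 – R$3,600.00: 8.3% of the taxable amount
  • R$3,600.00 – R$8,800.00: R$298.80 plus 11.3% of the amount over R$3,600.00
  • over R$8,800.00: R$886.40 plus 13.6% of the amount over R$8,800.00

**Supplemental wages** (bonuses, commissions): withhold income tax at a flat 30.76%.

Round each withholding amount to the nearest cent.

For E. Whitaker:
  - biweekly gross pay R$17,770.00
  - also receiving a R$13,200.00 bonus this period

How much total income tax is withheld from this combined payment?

R$6,166.64

Income Tax: taxable = R$17,770.00
  R$886.40 + 13.6% × (R$17,770.00 − R$8,800.00) = R$886.40 + 13.6% × R$8,970.00 = R$2,106.32
Supplemental (30.76% flat on bonus): 30.76% × R$13,200.00 = R$4,060.32
Total income tax: R$2,106.32 + R$4,060.32 = R$6,166.64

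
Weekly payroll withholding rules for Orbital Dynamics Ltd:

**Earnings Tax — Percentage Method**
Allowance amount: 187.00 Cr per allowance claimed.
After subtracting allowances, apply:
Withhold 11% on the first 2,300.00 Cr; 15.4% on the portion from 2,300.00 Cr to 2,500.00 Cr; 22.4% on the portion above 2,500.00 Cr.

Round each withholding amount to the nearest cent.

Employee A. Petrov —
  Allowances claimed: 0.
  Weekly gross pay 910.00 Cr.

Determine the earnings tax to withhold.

Earnings Tax: taxable = 910.00 Cr
  11% × 910.00 Cr = 100.10 Cr

100.10 Cr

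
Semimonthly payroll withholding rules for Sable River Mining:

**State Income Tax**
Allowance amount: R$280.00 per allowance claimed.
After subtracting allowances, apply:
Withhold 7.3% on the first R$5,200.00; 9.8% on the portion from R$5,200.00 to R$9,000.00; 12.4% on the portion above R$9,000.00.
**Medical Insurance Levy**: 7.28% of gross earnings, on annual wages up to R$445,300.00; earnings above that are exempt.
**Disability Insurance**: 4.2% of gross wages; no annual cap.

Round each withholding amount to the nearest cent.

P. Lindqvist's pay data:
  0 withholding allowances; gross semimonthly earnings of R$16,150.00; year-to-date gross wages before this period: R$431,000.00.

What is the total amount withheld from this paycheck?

R$3,357.94

State Income Tax: taxable = R$16,150.00
  R$752.00 + 12.4% × (R$16,150.00 − R$9,000.00) = R$752.00 + 12.4% × R$7,150.00 = R$1,638.60
Medical Insurance Levy: cap R$445,300.00 − YTD R$431,000.00 = R$14,300.00 subject; 7.28% × R$14,300.00 = R$1,041.04
Disability Insurance: 4.2% × R$16,150.00 = R$678.30
Total: R$1,638.60 + R$1,041.04 + R$678.30 = R$3,357.94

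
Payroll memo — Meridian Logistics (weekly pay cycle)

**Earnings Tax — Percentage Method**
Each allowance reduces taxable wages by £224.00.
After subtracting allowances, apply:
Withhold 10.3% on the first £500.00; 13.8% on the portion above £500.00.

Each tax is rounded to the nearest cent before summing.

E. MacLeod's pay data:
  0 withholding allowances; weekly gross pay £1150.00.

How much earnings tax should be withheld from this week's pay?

Earnings Tax: taxable = £1150.00
  £51.50 + 13.8% × (£1150.00 − £500.00) = £51.50 + 13.8% × £650.00 = £141.20

£141.20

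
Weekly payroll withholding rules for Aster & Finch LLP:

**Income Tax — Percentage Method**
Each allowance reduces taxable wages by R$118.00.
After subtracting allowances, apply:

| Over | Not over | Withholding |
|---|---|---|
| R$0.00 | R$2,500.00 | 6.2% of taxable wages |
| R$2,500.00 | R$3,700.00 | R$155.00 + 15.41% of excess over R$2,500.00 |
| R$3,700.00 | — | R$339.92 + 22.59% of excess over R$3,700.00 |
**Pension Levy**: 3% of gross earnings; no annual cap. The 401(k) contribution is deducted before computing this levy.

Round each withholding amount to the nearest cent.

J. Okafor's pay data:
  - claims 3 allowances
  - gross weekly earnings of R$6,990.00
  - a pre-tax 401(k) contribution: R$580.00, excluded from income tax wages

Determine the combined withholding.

Income Tax: taxable = R$6,990.00 − R$580.00 − 3×R$118.00 = R$6,056.00
  R$339.92 + 22.59% × (R$6,056.00 − R$3,700.00) = R$339.92 + 22.59% × R$2,356.00 = R$872.14
Pension Levy: 3% × R$6,410.00 = R$192.30
Total: R$872.14 + R$192.30 = R$1,064.44

R$1,064.44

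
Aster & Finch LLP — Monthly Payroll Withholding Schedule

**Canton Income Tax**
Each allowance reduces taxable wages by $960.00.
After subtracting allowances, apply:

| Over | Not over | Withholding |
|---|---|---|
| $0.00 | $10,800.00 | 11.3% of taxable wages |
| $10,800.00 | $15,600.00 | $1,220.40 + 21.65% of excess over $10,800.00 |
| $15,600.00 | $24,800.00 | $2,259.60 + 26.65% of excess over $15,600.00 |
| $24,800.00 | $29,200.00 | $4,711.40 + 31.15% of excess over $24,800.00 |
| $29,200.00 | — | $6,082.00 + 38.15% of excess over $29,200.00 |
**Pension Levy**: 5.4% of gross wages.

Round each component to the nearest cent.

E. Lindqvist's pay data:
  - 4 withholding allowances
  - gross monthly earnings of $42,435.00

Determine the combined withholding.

Canton Income Tax: taxable = $42,435.00 − 4×$960.00 = $38,595.00
  $6,082.00 + 38.15% × ($38,595.00 − $29,200.00) = $6,082.00 + 38.15% × $9,395.00 = $9,666.19
Pension Levy: 5.4% × $42,435.00 = $2,291.49
Total: $9,666.19 + $2,291.49 = $11,957.68

$11,957.68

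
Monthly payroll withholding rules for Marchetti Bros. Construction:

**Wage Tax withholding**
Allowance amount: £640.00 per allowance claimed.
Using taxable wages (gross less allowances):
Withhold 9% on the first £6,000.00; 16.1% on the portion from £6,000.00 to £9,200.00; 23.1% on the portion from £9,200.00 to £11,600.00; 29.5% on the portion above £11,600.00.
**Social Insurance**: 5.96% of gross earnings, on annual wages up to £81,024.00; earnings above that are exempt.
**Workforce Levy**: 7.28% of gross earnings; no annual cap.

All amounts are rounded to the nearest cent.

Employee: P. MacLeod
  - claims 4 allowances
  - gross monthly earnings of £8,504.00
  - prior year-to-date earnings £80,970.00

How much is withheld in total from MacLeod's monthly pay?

£1,157.27

Wage Tax: taxable = £8,504.00 − 4×£640.00 = £5,944.00
  9% × £5,944.00 = £534.96
Social Insurance: cap £81,024.00 − YTD £80,970.00 = £54.00 subject; 5.96% × £54.00 = £3.22
Workforce Levy: 7.28% × £8,504.00 = £619.09
Total: £534.96 + £3.22 + £619.09 = £1,157.27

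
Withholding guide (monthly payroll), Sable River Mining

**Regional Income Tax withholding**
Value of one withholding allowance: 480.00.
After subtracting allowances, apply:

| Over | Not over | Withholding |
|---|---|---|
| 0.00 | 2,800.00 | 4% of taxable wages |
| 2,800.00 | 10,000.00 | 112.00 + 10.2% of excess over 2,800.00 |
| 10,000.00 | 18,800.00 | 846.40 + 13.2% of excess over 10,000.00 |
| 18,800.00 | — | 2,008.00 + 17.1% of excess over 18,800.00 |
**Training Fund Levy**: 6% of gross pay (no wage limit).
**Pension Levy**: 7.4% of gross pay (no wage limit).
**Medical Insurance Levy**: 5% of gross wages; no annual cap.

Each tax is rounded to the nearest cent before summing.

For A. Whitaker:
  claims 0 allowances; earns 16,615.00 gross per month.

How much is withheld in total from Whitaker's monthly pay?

4,776.74

Regional Income Tax: taxable = 16,615.00
  846.40 + 13.2% × (16,615.00 − 10,000.00) = 846.40 + 13.2% × 6,615.00 = 1,719.58
Training Fund Levy: 6% × 16,615.00 = 996.90
Pension Levy: 7.4% × 16,615.00 = 1,229.51
Medical Insurance Levy: 5% × 16,615.00 = 830.75
Total: 1,719.58 + 996.90 + 1,229.51 + 830.75 = 4,776.74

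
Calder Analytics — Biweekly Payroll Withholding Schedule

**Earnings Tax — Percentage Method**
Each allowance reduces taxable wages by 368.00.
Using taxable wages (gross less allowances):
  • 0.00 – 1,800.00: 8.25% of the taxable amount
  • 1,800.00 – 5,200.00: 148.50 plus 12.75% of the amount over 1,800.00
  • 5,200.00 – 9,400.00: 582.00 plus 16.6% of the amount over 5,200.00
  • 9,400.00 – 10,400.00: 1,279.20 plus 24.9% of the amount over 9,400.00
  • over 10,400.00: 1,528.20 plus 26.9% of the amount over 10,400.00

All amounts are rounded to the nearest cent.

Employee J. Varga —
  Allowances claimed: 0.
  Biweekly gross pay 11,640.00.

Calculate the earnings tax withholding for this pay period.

1,861.76

Earnings Tax: taxable = 11,640.00
  1,528.20 + 26.9% × (11,640.00 − 10,400.00) = 1,528.20 + 26.9% × 1,240.00 = 1,861.76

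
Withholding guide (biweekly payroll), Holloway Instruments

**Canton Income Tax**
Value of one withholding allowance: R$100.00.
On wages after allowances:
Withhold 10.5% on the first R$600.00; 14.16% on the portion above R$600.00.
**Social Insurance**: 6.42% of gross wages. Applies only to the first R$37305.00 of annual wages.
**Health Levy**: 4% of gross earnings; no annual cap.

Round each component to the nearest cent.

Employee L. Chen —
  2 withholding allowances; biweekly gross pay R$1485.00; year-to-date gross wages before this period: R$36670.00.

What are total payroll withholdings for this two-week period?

Canton Income Tax: taxable = R$1485.00 − 2×R$100.00 = R$1285.00
  R$63.00 + 14.16% × (R$1285.00 − R$600.00) = R$63.00 + 14.16% × R$685.00 = R$160.00
Social Insurance: cap R$37305.00 − YTD R$36670.00 = R$635.00 subject; 6.42% × R$635.00 = R$40.77
Health Levy: 4% × R$1485.00 = R$59.40
Total: R$160.00 + R$40.77 + R$59.40 = R$260.17

R$260.17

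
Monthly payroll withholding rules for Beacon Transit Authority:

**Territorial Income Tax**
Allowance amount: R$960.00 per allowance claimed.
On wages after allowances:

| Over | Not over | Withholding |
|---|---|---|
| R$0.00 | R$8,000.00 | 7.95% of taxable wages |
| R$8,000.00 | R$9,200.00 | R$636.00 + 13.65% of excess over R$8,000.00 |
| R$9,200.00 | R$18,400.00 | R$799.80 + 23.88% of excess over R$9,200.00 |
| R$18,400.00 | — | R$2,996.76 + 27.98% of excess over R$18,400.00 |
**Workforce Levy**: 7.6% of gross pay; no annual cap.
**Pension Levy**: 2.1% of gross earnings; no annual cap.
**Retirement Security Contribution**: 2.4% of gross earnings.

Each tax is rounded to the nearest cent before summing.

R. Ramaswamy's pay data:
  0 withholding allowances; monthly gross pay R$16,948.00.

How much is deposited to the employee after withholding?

Territorial Income Tax: taxable = R$16,948.00
  R$799.80 + 23.88% × (R$16,948.00 − R$9,200.00) = R$799.80 + 23.88% × R$7,748.00 = R$2,650.02
Workforce Levy: 7.6% × R$16,948.00 = R$1,288.05
Pension Levy: 2.1% × R$16,948.00 = R$355.91
Retirement Security Contribution: 2.4% × R$16,948.00 = R$406.75
Total withheld: R$2,650.02 + R$1,288.05 + R$355.91 + R$406.75 = R$4,700.73
Net pay: R$16,948.00 − R$4,700.73 = R$12,247.27

R$12,247.27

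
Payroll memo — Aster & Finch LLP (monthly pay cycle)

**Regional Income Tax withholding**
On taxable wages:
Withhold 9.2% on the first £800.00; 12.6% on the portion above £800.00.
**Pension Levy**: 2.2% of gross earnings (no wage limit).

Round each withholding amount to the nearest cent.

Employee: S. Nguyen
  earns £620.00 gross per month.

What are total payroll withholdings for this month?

£70.68

Regional Income Tax: taxable = £620.00
  9.2% × £620.00 = £57.04
Pension Levy: 2.2% × £620.00 = £13.64
Total: £57.04 + £13.64 = £70.68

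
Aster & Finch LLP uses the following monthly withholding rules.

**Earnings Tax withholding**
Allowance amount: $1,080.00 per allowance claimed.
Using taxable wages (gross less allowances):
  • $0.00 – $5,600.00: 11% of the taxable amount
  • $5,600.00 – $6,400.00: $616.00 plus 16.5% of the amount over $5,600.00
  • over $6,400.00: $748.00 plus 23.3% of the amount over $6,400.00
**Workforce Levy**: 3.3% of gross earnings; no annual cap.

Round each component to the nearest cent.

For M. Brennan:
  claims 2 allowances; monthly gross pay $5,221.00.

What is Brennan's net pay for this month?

$4,712.00

Earnings Tax: taxable = $5,221.00 − 2×$1,080.00 = $3,061.00
  11% × $3,061.00 = $336.71
Workforce Levy: 3.3% × $5,221.00 = $172.29
Total withheld: $336.71 + $172.29 = $509.00
Net pay: $5,221.00 − $509.00 = $4,712.00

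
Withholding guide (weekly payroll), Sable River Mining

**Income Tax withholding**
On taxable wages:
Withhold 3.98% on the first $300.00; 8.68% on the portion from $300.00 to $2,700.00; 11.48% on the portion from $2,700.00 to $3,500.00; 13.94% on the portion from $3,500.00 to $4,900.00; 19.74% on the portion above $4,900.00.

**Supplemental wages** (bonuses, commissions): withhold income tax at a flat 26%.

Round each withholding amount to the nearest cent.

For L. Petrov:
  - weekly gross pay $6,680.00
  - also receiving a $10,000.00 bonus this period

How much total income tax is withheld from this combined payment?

$3,458.63

Income Tax: taxable = $6,680.00
  $507.26 + 19.74% × ($6,680.00 − $4,900.00) = $507.26 + 19.74% × $1,780.00 = $858.63
Supplemental (26% flat on bonus): 26% × $10,000.00 = $2,600.00
Total income tax: $858.63 + $2,600.00 = $3,458.63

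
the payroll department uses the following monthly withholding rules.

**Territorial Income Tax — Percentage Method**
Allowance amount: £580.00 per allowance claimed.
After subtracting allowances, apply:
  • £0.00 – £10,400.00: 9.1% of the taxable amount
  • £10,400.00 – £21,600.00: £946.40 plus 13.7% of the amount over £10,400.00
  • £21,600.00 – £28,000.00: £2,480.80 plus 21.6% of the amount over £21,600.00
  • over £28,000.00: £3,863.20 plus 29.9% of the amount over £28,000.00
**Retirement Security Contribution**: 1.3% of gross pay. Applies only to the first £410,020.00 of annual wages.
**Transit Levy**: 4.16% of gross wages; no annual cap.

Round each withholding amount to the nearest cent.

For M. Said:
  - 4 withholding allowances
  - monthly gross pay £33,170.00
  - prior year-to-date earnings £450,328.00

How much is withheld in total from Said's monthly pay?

£6,095.22

Territorial Income Tax: taxable = £33,170.00 − 4×£580.00 = £30,850.00
  £3,863.20 + 29.9% × (£30,850.00 − £28,000.00) = £3,863.20 + 29.9% × £2,850.00 = £4,715.35
Retirement Security Contribution: YTD £450,328.00 ≥ cap £410,020.00 → £0.00
Transit Levy: 4.16% × £33,170.00 = £1,379.87
Total: £4,715.35 + £0.00 + £1,379.87 = £6,095.22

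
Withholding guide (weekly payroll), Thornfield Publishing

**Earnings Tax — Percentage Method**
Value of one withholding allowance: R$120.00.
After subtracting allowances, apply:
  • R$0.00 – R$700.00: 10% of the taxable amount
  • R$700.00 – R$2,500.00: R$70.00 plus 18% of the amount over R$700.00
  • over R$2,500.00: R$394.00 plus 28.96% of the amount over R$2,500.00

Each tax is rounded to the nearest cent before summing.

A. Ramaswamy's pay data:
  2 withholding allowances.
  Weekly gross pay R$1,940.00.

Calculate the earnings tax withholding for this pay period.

R$250.00

Earnings Tax: taxable = R$1,940.00 − 2×R$120.00 = R$1,700.00
  R$70.00 + 18% × (R$1,700.00 − R$700.00) = R$70.00 + 18% × R$1,000.00 = R$250.00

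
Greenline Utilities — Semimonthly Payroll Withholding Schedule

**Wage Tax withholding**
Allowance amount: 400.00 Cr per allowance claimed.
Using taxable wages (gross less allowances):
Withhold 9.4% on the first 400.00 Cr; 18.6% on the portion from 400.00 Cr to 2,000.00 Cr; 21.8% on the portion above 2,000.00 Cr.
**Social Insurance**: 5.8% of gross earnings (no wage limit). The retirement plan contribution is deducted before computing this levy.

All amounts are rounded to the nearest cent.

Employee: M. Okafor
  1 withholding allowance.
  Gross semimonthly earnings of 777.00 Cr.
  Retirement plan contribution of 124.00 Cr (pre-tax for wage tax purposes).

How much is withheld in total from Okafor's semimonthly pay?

Wage Tax: taxable = 777.00 Cr − 124.00 Cr − 1×400.00 Cr = 253.00 Cr
  9.4% × 253.00 Cr = 23.78 Cr
Social Insurance: 5.8% × 653.00 Cr = 37.87 Cr
Total: 23.78 Cr + 37.87 Cr = 61.65 Cr

61.65 Cr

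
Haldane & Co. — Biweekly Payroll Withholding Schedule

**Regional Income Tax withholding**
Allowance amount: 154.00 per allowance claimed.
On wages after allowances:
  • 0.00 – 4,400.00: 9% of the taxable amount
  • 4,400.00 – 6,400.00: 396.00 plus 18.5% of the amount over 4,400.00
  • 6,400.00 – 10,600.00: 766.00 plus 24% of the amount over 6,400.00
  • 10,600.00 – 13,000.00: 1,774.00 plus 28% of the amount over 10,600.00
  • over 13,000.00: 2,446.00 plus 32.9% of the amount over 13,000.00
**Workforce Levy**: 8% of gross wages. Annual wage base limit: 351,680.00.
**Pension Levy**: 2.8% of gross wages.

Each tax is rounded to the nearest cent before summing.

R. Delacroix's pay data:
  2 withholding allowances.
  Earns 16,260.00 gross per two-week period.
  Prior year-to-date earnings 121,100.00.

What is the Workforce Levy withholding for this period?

1,300.80

Workforce Levy: 8% × 16,260.00 = 1,300.80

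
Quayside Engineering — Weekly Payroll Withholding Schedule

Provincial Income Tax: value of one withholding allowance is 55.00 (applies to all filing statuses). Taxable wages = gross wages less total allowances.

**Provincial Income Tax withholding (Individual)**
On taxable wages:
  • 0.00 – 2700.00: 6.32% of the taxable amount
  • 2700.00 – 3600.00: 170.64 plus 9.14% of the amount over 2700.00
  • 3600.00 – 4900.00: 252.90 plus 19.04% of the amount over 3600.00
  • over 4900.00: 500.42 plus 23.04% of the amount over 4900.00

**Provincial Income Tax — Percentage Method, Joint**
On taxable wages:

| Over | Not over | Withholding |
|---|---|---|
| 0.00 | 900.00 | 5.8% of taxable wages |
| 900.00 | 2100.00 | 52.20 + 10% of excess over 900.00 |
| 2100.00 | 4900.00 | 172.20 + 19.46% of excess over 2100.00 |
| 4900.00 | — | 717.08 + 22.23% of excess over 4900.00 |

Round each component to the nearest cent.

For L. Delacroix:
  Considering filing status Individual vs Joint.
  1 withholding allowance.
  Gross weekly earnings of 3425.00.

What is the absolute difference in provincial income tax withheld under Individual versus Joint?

187.46

Provincial Income Tax (Individual): taxable = 3425.00 − 1×55.00 = 3370.00
  170.64 + 9.14% × (3370.00 − 2700.00) = 170.64 + 9.14% × 670.00 = 231.88
Provincial Income Tax (Joint): taxable = 3425.00 − 1×55.00 = 3370.00
  172.20 + 19.46% × (3370.00 − 2100.00) = 172.20 + 19.46% × 1270.00 = 419.34
Difference: |231.88 − 419.34| = 187.46 (higher under Joint)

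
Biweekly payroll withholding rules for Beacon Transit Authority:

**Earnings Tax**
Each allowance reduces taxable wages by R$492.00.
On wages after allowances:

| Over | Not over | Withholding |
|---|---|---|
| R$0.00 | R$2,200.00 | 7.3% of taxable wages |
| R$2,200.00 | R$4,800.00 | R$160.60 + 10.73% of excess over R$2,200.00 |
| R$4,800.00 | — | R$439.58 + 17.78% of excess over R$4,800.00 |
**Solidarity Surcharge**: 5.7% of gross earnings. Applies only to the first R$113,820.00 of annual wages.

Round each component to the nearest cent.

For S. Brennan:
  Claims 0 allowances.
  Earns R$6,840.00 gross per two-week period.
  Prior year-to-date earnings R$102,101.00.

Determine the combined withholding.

Earnings Tax: taxable = R$6,840.00
  R$439.58 + 17.78% × (R$6,840.00 − R$4,800.00) = R$439.58 + 17.78% × R$2,040.00 = R$802.29
Solidarity Surcharge: 5.7% × R$6,840.00 = R$389.88
Total: R$802.29 + R$389.88 = R$1,192.17

R$1,192.17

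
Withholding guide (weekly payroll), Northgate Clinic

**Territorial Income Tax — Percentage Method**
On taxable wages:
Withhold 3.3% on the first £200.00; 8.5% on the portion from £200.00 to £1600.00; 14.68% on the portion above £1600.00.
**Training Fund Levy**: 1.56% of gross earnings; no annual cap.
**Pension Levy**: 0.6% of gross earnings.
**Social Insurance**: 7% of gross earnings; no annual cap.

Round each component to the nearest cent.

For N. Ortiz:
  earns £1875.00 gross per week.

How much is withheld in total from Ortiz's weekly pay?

Territorial Income Tax: taxable = £1875.00
  £125.60 + 14.68% × (£1875.00 − £1600.00) = £125.60 + 14.68% × £275.00 = £165.97
Training Fund Levy: 1.56% × £1875.00 = £29.25
Pension Levy: 0.6% × £1875.00 = £11.25
Social Insurance: 7% × £1875.00 = £131.25
Total: £165.97 + £29.25 + £11.25 + £131.25 = £337.72

£337.72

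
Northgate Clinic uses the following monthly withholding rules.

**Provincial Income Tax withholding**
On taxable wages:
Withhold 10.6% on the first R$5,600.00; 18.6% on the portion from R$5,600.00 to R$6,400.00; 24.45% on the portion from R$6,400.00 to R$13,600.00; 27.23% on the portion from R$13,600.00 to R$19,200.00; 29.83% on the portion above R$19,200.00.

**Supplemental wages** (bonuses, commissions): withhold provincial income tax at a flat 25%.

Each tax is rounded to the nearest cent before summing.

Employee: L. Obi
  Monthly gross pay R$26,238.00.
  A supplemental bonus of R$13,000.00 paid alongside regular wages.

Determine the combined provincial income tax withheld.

R$9,377.12

Provincial Income Tax: taxable = R$26,238.00
  R$4,027.68 + 29.83% × (R$26,238.00 − R$19,200.00) = R$4,027.68 + 29.83% × R$7,038.00 = R$6,127.12
Supplemental (25% flat on bonus): 25% × R$13,000.00 = R$3,250.00
Total provincial income tax: R$6,127.12 + R$3,250.00 = R$9,377.12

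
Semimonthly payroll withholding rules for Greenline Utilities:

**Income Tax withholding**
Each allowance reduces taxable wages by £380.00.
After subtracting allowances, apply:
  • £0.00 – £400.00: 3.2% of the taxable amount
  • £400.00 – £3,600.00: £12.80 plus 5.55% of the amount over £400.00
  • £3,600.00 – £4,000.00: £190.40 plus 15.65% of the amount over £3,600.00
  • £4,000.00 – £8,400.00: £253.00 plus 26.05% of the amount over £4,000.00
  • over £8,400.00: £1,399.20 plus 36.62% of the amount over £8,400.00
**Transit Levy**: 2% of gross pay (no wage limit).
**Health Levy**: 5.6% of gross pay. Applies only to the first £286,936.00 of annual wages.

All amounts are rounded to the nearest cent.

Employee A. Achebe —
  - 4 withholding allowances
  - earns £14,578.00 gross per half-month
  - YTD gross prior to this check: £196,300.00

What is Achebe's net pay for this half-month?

Income Tax: taxable = £14,578.00 − 4×£380.00 = £13,058.00
  £1,399.20 + 36.62% × (£13,058.00 − £8,400.00) = £1,399.20 + 36.62% × £4,658.00 = £3,104.96
Transit Levy: 2% × £14,578.00 = £291.56
Health Levy: 5.6% × £14,578.00 = £816.37
Total withheld: £3,104.96 + £291.56 + £816.37 = £4,212.89
Net pay: £14,578.00 − £4,212.89 = £10,365.11

£10,365.11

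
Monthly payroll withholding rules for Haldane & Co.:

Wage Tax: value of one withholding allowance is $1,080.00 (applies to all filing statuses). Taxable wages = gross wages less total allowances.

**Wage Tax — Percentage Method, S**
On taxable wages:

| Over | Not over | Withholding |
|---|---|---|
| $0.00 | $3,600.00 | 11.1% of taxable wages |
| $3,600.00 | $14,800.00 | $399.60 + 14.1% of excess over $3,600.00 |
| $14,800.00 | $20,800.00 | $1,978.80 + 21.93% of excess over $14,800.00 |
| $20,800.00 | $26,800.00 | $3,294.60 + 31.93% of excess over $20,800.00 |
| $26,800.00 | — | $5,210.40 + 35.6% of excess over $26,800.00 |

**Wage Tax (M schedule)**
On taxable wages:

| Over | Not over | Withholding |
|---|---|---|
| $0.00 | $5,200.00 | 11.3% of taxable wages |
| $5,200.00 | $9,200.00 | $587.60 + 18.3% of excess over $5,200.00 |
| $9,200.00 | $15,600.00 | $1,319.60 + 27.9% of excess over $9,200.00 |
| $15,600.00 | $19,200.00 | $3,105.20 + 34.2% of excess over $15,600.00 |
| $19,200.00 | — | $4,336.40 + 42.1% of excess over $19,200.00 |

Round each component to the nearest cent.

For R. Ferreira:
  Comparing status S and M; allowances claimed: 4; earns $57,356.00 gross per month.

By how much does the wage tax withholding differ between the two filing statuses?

Wage Tax (S): taxable = $57,356.00 − 4×$1,080.00 = $53,036.00
  $5,210.40 + 35.6% × ($53,036.00 − $26,800.00) = $5,210.40 + 35.6% × $26,236.00 = $14,550.42
Wage Tax (M): taxable = $57,356.00 − 4×$1,080.00 = $53,036.00
  $4,336.40 + 42.1% × ($53,036.00 − $19,200.00) = $4,336.40 + 42.1% × $33,836.00 = $18,581.36
Difference: |$14,550.42 − $18,581.36| = $4,030.94 (higher under M)

$4,030.94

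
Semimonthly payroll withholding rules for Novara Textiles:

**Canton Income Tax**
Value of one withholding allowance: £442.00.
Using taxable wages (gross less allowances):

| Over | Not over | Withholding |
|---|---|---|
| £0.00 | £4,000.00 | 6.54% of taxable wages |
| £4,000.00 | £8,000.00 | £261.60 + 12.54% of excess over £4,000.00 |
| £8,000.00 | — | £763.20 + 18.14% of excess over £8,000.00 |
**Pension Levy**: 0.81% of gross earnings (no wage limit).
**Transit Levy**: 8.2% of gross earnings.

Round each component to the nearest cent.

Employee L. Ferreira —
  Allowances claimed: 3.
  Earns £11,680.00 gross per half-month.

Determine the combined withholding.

£2,242.59

Canton Income Tax: taxable = £11,680.00 − 3×£442.00 = £10,354.00
  £763.20 + 18.14% × (£10,354.00 − £8,000.00) = £763.20 + 18.14% × £2,354.00 = £1,190.22
Pension Levy: 0.81% × £11,680.00 = £94.61
Transit Levy: 8.2% × £11,680.00 = £957.76
Total: £1,190.22 + £94.61 + £957.76 = £2,242.59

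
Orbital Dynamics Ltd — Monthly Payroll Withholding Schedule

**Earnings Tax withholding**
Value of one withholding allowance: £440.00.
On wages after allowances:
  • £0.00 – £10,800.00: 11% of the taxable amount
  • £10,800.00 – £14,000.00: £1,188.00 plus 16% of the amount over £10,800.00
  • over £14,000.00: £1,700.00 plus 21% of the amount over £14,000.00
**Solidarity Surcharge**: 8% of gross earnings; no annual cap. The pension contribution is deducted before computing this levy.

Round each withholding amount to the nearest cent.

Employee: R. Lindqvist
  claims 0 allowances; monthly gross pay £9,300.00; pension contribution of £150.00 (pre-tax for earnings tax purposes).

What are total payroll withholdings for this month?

£1,738.50

Earnings Tax: taxable = £9,300.00 − £150.00 = £9,150.00
  11% × £9,150.00 = £1,006.50
Solidarity Surcharge: 8% × £9,150.00 = £732.00
Total: £1,006.50 + £732.00 = £1,738.50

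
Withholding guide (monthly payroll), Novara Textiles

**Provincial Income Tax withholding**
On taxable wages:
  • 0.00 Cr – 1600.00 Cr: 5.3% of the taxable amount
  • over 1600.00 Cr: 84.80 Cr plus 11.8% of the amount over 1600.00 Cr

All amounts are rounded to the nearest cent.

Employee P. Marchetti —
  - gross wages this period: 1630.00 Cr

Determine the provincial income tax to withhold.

88.34 Cr

Provincial Income Tax: taxable = 1630.00 Cr
  84.80 Cr + 11.8% × (1630.00 Cr − 1600.00 Cr) = 84.80 Cr + 11.8% × 30.00 Cr = 88.34 Cr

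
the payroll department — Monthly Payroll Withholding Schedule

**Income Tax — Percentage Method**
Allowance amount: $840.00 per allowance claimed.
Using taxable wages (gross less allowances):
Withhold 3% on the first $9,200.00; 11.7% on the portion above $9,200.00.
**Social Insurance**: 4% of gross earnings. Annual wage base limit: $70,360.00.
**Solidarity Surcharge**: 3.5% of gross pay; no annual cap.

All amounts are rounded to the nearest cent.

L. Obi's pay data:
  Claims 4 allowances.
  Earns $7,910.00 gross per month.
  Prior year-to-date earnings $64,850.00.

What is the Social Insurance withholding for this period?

Social Insurance: cap $70,360.00 − YTD $64,850.00 = $5,510.00 subject; 4% × $5,510.00 = $220.40

$220.40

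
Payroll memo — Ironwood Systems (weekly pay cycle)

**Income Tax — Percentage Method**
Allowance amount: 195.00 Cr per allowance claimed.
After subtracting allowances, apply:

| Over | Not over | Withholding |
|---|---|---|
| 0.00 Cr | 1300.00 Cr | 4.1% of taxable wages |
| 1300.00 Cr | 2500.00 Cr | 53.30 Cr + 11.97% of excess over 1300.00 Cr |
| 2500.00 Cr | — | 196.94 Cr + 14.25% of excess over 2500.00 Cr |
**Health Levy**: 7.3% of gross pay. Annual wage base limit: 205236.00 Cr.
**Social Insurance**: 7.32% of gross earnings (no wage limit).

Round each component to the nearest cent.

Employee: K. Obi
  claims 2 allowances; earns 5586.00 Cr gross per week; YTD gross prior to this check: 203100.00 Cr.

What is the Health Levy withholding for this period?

155.93 Cr

Health Levy: cap 205236.00 Cr − YTD 203100.00 Cr = 2136.00 Cr subject; 7.3% × 2136.00 Cr = 155.93 Cr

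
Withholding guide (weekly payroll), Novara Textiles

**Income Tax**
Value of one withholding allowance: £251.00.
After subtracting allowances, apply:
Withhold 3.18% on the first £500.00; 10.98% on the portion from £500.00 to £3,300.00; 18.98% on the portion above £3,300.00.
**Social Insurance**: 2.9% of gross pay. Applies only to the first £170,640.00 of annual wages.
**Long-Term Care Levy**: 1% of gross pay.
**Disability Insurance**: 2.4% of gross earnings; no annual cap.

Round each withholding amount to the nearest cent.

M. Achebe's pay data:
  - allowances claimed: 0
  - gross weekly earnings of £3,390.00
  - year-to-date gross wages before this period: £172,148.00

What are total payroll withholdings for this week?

£455.68

Income Tax: taxable = £3,390.00
  £323.34 + 18.98% × (£3,390.00 − £3,300.00) = £323.34 + 18.98% × £90.00 = £340.42
Social Insurance: YTD £172,148.00 ≥ cap £170,640.00 → £0.00
Long-Term Care Levy: 1% × £3,390.00 = £33.90
Disability Insurance: 2.4% × £3,390.00 = £81.36
Total: £340.42 + £0.00 + £33.90 + £81.36 = £455.68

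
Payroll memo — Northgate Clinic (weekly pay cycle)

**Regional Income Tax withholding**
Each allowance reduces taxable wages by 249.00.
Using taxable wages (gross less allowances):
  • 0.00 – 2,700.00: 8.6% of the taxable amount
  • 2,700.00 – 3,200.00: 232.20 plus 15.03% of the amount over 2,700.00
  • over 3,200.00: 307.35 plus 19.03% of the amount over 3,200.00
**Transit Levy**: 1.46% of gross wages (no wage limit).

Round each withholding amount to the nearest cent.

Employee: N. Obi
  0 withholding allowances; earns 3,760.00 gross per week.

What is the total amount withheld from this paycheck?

Regional Income Tax: taxable = 3,760.00
  307.35 + 19.03% × (3,760.00 − 3,200.00) = 307.35 + 19.03% × 560.00 = 413.92
Transit Levy: 1.46% × 3,760.00 = 54.90
Total: 413.92 + 54.90 = 468.82

468.82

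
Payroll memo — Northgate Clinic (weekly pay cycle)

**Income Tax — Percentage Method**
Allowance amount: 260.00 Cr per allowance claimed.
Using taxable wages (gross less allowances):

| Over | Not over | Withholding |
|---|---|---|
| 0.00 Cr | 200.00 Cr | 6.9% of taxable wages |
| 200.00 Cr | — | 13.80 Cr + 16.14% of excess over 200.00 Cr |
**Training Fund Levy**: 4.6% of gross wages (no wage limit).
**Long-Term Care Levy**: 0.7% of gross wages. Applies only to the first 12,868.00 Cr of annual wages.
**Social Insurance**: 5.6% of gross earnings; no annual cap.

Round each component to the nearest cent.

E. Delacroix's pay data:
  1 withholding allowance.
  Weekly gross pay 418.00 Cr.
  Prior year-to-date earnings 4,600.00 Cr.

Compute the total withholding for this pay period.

Income Tax: taxable = 418.00 Cr − 1×260.00 Cr = 158.00 Cr
  6.9% × 158.00 Cr = 10.90 Cr
Training Fund Levy: 4.6% × 418.00 Cr = 19.23 Cr
Long-Term Care Levy: 0.7% × 418.00 Cr = 2.93 Cr
Social Insurance: 5.6% × 418.00 Cr = 23.41 Cr
Total: 10.90 Cr + 19.23 Cr + 2.93 Cr + 23.41 Cr = 56.47 Cr

56.47 Cr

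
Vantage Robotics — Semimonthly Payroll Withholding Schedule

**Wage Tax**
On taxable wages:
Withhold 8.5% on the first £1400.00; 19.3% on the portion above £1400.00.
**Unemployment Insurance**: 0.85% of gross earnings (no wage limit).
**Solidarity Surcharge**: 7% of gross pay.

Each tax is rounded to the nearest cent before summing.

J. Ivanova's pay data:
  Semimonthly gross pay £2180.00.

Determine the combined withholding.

Wage Tax: taxable = £2180.00
  £119.00 + 19.3% × (£2180.00 − £1400.00) = £119.00 + 19.3% × £780.00 = £269.54
Unemployment Insurance: 0.85% × £2180.00 = £18.53
Solidarity Surcharge: 7% × £2180.00 = £152.60
Total: £269.54 + £18.53 + £152.60 = £440.67

£440.67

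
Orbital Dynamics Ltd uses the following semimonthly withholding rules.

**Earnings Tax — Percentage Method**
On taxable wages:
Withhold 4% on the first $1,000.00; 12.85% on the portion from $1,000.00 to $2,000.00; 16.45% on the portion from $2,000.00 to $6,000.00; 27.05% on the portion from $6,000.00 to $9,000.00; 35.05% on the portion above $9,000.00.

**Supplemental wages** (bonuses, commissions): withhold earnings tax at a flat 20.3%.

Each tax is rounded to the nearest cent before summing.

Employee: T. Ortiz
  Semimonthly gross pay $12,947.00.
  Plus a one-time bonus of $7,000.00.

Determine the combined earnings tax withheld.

Earnings Tax: taxable = $12,947.00
  $1,638.00 + 35.05% × ($12,947.00 − $9,000.00) = $1,638.00 + 35.05% × $3,947.00 = $3,021.42
Supplemental (20.3% flat on bonus): 20.3% × $7,000.00 = $1,421.00
Total earnings tax: $3,021.42 + $1,421.00 = $4,442.42

$4,442.42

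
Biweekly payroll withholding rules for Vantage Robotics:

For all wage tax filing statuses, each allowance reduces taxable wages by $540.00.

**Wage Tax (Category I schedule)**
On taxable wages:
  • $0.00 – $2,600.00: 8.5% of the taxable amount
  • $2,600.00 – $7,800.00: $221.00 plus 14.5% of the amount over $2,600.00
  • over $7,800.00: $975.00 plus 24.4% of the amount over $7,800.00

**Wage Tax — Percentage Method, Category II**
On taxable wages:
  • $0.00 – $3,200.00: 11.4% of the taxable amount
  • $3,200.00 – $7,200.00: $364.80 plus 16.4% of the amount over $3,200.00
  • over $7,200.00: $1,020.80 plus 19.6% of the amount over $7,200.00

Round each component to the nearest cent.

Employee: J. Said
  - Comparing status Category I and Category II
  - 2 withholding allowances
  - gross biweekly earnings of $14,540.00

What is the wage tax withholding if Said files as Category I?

Wage Tax (Category I): taxable = $14,540.00 − 2×$540.00 = $13,460.00
  $975.00 + 24.4% × ($13,460.00 − $7,800.00) = $975.00 + 24.4% × $5,660.00 = $2,356.04

$2,356.04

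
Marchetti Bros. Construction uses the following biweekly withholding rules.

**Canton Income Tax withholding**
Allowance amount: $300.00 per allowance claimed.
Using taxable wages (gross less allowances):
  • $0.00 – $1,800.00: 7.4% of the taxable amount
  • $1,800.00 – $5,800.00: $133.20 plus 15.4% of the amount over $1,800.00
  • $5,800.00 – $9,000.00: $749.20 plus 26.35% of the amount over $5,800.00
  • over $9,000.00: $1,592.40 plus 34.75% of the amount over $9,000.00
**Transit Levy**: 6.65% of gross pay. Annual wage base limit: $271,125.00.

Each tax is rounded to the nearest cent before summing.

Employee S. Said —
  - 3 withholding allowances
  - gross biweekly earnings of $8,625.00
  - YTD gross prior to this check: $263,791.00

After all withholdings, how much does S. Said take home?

Canton Income Tax: taxable = $8,625.00 − 3×$300.00 = $7,725.00
  $749.20 + 26.35% × ($7,725.00 − $5,800.00) = $749.20 + 26.35% × $1,925.00 = $1,256.44
Transit Levy: cap $271,125.00 − YTD $263,791.00 = $7,334.00 subject; 6.65% × $7,334.00 = $487.71
Total withheld: $1,256.44 + $487.71 = $1,744.15
Net pay: $8,625.00 − $1,744.15 = $6,880.85

$6,880.85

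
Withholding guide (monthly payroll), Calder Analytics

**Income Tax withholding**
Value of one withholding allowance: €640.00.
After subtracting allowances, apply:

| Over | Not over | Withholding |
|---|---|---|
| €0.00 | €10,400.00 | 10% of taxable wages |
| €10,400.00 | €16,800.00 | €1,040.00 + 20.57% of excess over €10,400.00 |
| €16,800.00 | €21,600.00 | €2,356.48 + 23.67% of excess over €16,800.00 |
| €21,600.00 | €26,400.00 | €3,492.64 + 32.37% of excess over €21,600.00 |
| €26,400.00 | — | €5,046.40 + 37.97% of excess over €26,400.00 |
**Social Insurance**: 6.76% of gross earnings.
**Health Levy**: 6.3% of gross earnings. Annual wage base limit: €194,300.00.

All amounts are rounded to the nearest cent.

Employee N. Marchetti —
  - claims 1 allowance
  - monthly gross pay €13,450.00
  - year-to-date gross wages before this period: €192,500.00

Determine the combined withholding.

€2,558.36

Income Tax: taxable = €13,450.00 − 1×€640.00 = €12,810.00
  €1,040.00 + 20.57% × (€12,810.00 − €10,400.00) = €1,040.00 + 20.57% × €2,410.00 = €1,535.74
Social Insurance: 6.76% × €13,450.00 = €909.22
Health Levy: cap €194,300.00 − YTD €192,500.00 = €1,800.00 subject; 6.3% × €1,800.00 = €113.40
Total: €1,535.74 + €909.22 + €113.40 = €2,558.36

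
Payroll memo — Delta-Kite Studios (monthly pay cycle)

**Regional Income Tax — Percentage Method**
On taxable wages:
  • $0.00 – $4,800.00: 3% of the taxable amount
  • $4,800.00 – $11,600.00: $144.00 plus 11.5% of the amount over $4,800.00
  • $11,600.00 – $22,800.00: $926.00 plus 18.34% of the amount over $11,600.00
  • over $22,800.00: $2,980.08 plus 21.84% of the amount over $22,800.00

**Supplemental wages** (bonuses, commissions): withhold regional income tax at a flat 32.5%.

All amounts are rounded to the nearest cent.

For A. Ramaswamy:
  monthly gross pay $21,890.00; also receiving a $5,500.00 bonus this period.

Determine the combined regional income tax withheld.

Regional Income Tax: taxable = $21,890.00
  $926.00 + 18.34% × ($21,890.00 − $11,600.00) = $926.00 + 18.34% × $10,290.00 = $2,813.19
Supplemental (32.5% flat on bonus): 32.5% × $5,500.00 = $1,787.50
Total regional income tax: $2,813.19 + $1,787.50 = $4,600.69

$4,600.69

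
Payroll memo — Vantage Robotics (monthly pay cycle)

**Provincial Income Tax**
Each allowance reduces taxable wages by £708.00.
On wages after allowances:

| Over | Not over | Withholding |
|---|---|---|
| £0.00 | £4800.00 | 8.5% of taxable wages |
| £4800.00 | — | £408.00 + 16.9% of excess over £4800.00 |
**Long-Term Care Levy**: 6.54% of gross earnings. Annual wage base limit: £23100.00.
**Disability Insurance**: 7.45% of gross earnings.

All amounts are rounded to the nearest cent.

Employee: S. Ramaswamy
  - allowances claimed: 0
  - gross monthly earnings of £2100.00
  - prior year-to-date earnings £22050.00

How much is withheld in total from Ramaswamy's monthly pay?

£403.62

Provincial Income Tax: taxable = £2100.00
  8.5% × £2100.00 = £178.50
Long-Term Care Levy: cap £23100.00 − YTD £22050.00 = £1050.00 subject; 6.54% × £1050.00 = £68.67
Disability Insurance: 7.45% × £2100.00 = £156.45
Total: £178.50 + £68.67 + £156.45 = £403.62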